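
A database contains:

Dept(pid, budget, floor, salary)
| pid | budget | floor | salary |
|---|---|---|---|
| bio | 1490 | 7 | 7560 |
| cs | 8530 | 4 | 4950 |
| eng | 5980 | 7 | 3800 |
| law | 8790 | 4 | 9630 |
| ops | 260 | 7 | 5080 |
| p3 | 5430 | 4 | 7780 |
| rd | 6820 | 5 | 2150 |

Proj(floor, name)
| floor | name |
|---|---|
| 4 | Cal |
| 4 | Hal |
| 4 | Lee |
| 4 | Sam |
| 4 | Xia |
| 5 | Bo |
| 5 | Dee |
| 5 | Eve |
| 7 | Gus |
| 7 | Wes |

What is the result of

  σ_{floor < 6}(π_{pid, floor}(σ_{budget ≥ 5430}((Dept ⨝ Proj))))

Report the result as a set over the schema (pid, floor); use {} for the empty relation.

Natural join on floor: {(bio, 1490, 7, 7560, Gus), (bio, 1490, 7, 7560, Wes), (cs, 8530, 4, 4950, Cal), (cs, 8530, 4, 4950, Hal), (cs, 8530, 4, 4950, Lee), (cs, 8530, 4, 4950, Sam), (cs, 8530, 4, 4950, Xia), (eng, 5980, 7, 3800, Gus), (eng, 5980, 7, 3800, Wes), (law, 8790, 4, 9630, Cal), (law, 8790, 4, 9630, Hal), (law, 8790, 4, 9630, Lee), (law, 8790, 4, 9630, Sam), (law, 8790, 4, 9630, Xia), (ops, 260, 7, 5080, Gus), (ops, 260, 7, 5080, Wes), (p3, 5430, 4, 7780, Cal), (p3, 5430, 4, 7780, Hal), (p3, 5430, 4, 7780, Lee), (p3, 5430, 4, 7780, Sam), (p3, 5430, 4, 7780, Xia), (rd, 6820, 5, 2150, Bo), (rd, 6820, 5, 2150, Dee), (rd, 6820, 5, 2150, Eve)}
Apply σ_{budget ≥ 5430}; surviving tuples: {(cs, 8530, 4, 4950, Cal), (cs, 8530, 4, 4950, Hal), (cs, 8530, 4, 4950, Lee), (cs, 8530, 4, 4950, Sam), (cs, 8530, 4, 4950, Xia), (eng, 5980, 7, 3800, Gus), (eng, 5980, 7, 3800, Wes), (law, 8790, 4, 9630, Cal), (law, 8790, 4, 9630, Hal), (law, 8790, 4, 9630, Lee), (law, 8790, 4, 9630, Sam), (law, 8790, 4, 9630, Xia), (p3, 5430, 4, 7780, Cal), (p3, 5430, 4, 7780, Hal), (p3, 5430, 4, 7780, Lee), (p3, 5430, 4, 7780, Sam), (p3, 5430, 4, 7780, Xia), (rd, 6820, 5, 2150, Bo), (rd, 6820, 5, 2150, Dee), (rd, 6820, 5, 2150, Eve)}
Keep only column(s) pid, floor (15 duplicate(s) eliminated): {(cs, 4), (eng, 7), (law, 4), (p3, 4), (rd, 5)}
Apply σ_{floor < 6}; surviving tuples: {(cs, 4), (law, 4), (p3, 4), (rd, 5)}

{(cs, 4), (law, 4), (p3, 4), (rd, 5)}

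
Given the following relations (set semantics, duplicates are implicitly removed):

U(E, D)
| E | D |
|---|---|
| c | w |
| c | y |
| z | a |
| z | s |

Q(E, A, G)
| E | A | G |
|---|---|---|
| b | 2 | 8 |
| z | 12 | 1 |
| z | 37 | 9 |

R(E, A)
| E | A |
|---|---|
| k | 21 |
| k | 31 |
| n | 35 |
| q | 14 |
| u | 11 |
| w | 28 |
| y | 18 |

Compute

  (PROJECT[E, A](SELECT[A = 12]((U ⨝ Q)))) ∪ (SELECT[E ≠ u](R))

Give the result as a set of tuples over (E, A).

{(k, 21), (k, 31), (n, 35), (q, 14), (w, 28), (y, 18), (z, 12)}

Natural join on E: {(z, a, 12, 1), (z, a, 37, 9), (z, s, 12, 1), (z, s, 37, 9)}
Apply σ_{A = 12}; surviving tuples: {(z, a, 12, 1), (z, s, 12, 1)}
π_{E, A} gives {(z, 12)} (1 duplicate(s) eliminated).
Apply σ_{E ≠ u}; surviving tuples: {(k, 21), (k, 31), (n, 35), (q, 14), (w, 28), (y, 18)}
Union: {(z, 12)} with {(k, 21), (k, 31), (n, 35), (q, 14), (w, 28), (y, 18)} → {(k, 21), (k, 31), (n, 35), (q, 14), (w, 28), (y, 18), (z, 12)}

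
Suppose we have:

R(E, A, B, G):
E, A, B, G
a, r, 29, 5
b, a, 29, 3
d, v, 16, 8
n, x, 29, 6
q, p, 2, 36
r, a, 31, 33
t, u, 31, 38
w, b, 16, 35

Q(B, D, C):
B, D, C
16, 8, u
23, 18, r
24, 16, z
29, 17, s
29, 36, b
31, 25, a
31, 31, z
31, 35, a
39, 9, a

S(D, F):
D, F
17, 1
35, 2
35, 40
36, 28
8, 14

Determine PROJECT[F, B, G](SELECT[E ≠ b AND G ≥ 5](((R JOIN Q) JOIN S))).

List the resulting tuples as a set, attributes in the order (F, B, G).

Joining R and Q on B yields {(a, r, 29, 5, 17, s), (a, r, 29, 5, 36, b), (b, a, 29, 3, 17, s), (b, a, 29, 3, 36, b), (d, v, 16, 8, 8, u), (n, x, 29, 6, 17, s), (n, x, 29, 6, 36, b), (r, a, 31, 33, 25, a), (r, a, 31, 33, 31, z), (r, a, 31, 33, 35, a), (t, u, 31, 38, 25, a), (t, u, 31, 38, 31, z), (t, u, 31, 38, 35, a), (w, b, 16, 35, 8, u)}.
Joining (R JOIN Q) and S on D yields {(a, r, 29, 5, 17, s, 1), (a, r, 29, 5, 36, b, 28), (b, a, 29, 3, 17, s, 1), (b, a, 29, 3, 36, b, 28), (d, v, 16, 8, 8, u, 14), (n, x, 29, 6, 17, s, 1), (n, x, 29, 6, 36, b, 28), (r, a, 31, 33, 35, a, 2), (r, a, 31, 33, 35, a, 40), (t, u, 31, 38, 35, a, 2), (t, u, 31, 38, 35, a, 40), (w, b, 16, 35, 8, u, 14)}.
Filtering on E ≠ b AND G ≥ 5 leaves {(a, r, 29, 5, 17, s, 1), (a, r, 29, 5, 36, b, 28), (d, v, 16, 8, 8, u, 14), (n, x, 29, 6, 17, s, 1), (n, x, 29, 6, 36, b, 28), (r, a, 31, 33, 35, a, 2), (r, a, 31, 33, 35, a, 40), (t, u, 31, 38, 35, a, 2), (t, u, 31, 38, 35, a, 40), (w, b, 16, 35, 8, u, 14)}.
Keep only column(s) F, B, G: {(1, 29, 5), (1, 29, 6), (14, 16, 35), (14, 16, 8), (2, 31, 33), (2, 31, 38), (28, 29, 5), (28, 29, 6), (40, 31, 33), (40, 31, 38)}

{(1, 29, 5), (1, 29, 6), (14, 16, 35), (14, 16, 8), (2, 31, 33), (2, 31, 38), (28, 29, 5), (28, 29, 6), (40, 31, 33), (40, 31, 38)}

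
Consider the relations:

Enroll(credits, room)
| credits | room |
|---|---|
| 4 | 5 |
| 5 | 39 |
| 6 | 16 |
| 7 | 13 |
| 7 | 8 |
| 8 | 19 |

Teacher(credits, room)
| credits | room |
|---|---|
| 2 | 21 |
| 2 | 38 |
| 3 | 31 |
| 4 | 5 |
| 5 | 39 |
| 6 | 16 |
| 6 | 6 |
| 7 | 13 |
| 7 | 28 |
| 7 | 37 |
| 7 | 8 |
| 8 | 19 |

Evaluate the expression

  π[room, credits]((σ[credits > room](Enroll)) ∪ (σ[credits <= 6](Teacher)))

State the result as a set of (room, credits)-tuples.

{(16, 6), (21, 2), (31, 3), (38, 2), (39, 5), (5, 4), (6, 6)}

Filtering on credits > room leaves {}.
Filtering on credits <= 6 leaves {(2, 21), (2, 38), (3, 31), (4, 5), (5, 39), (6, 16), (6, 6)}.
Set union of the two operands is {(2, 21), (2, 38), (3, 31), (4, 5), (5, 39), (6, 16), (6, 6)}.
π_{room, credits} gives {(16, 6), (21, 2), (31, 3), (38, 2), (39, 5), (5, 4), (6, 6)}.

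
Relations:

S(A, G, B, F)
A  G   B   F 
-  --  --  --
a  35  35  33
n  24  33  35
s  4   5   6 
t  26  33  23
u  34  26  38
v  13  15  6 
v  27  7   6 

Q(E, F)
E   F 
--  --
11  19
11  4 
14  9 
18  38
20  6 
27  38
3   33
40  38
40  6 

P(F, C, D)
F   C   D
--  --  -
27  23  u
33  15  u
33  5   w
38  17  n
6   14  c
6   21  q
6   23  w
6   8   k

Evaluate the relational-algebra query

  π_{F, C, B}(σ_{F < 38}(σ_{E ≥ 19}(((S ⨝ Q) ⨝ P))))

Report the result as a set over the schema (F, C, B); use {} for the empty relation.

{(6, 14, 15), (6, 14, 5), (6, 14, 7), (6, 21, 15), (6, 21, 5), (6, 21, 7), (6, 23, 15), (6, 23, 5), (6, 23, 7), (6, 8, 15), (6, 8, 5), (6, 8, 7)}

Natural join on F: {(a, 35, 35, 33, 3), (s, 4, 5, 6, 20), (s, 4, 5, 6, 40), (u, 34, 26, 38, 18), (u, 34, 26, 38, 27), (u, 34, 26, 38, 40), (v, 13, 15, 6, 20), (v, 13, 15, 6, 40), (v, 27, 7, 6, 20), (v, 27, 7, 6, 40)}
Natural join on F: {(a, 35, 35, 33, 3, 15, u), (a, 35, 35, 33, 3, 5, w), (s, 4, 5, 6, 20, 14, c), (s, 4, 5, 6, 20, 21, q), (s, 4, 5, 6, 20, 23, w), (s, 4, 5, 6, 20, 8, k), (s, 4, 5, 6, 40, 14, c), (s, 4, 5, 6, 40, 21, q), (s, 4, 5, 6, 40, 23, w), (s, 4, 5, 6, 40, 8, k), (u, 34, 26, 38, 18, 17, n), (u, 34, 26, 38, 27, 17, n), (u, 34, 26, 38, 40, 17, n), (v, 13, 15, 6, 20, 14, c), (v, 13, 15, 6, 20, 21, q), (v, 13, 15, 6, 20, 23, w), (v, 13, 15, 6, 20, 8, k), (v, 13, 15, 6, 40, 14, c), (v, 13, 15, 6, 40, 21, q), (v, 13, 15, 6, 40, 23, w), (v, 13, 15, 6, 40, 8, k), (v, 27, 7, 6, 20, 14, c), (v, 27, 7, 6, 20, 21, q), (v, 27, 7, 6, 20, 23, w), (v, 27, 7, 6, 20, 8, k), (v, 27, 7, 6, 40, 14, c), (v, 27, 7, 6, 40, 21, q), (v, 27, 7, 6, 40, 23, w), (v, 27, 7, 6, 40, 8, k)}
Filtering on E ≥ 19 leaves {(s, 4, 5, 6, 20, 14, c), (s, 4, 5, 6, 20, 21, q), (s, 4, 5, 6, 20, 23, w), (s, 4, 5, 6, 20, 8, k), (s, 4, 5, 6, 40, 14, c), (s, 4, 5, 6, 40, 21, q), (s, 4, 5, 6, 40, 23, w), (s, 4, 5, 6, 40, 8, k), (u, 34, 26, 38, 27, 17, n), (u, 34, 26, 38, 40, 17, n), (v, 13, 15, 6, 20, 14, c), (v, 13, 15, 6, 20, 21, q), (v, 13, 15, 6, 20, 23, w), (v, 13, 15, 6, 20, 8, k), (v, 13, 15, 6, 40, 14, c), (v, 13, 15, 6, 40, 21, q), (v, 13, 15, 6, 40, 23, w), (v, 13, 15, 6, 40, 8, k), (v, 27, 7, 6, 20, 14, c), (v, 27, 7, 6, 20, 21, q), (v, 27, 7, 6, 20, 23, w), (v, 27, 7, 6, 20, 8, k), (v, 27, 7, 6, 40, 14, c), (v, 27, 7, 6, 40, 21, q), (v, 27, 7, 6, 40, 23, w), (v, 27, 7, 6, 40, 8, k)}.
Filtering on F < 38 leaves {(s, 4, 5, 6, 20, 14, c), (s, 4, 5, 6, 20, 21, q), (s, 4, 5, 6, 20, 23, w), (s, 4, 5, 6, 20, 8, k), (s, 4, 5, 6, 40, 14, c), (s, 4, 5, 6, 40, 21, q), (s, 4, 5, 6, 40, 23, w), (s, 4, 5, 6, 40, 8, k), (v, 13, 15, 6, 20, 14, c), (v, 13, 15, 6, 20, 21, q), (v, 13, 15, 6, 20, 23, w), (v, 13, 15, 6, 20, 8, k), (v, 13, 15, 6, 40, 14, c), (v, 13, 15, 6, 40, 21, q), (v, 13, 15, 6, 40, 23, w), (v, 13, 15, 6, 40, 8, k), (v, 27, 7, 6, 20, 14, c), (v, 27, 7, 6, 20, 21, q), (v, 27, 7, 6, 20, 23, w), (v, 27, 7, 6, 20, 8, k), (v, 27, 7, 6, 40, 14, c), (v, 27, 7, 6, 40, 21, q), (v, 27, 7, 6, 40, 23, w), (v, 27, 7, 6, 40, 8, k)}.
π[F, C, B]: project onto (F, C, B) (12 duplicate(s) eliminated) → {(6, 14, 15), (6, 14, 5), (6, 14, 7), (6, 21, 15), (6, 21, 5), (6, 21, 7), (6, 23, 15), (6, 23, 5), (6, 23, 7), (6, 8, 15), (6, 8, 5), (6, 8, 7)}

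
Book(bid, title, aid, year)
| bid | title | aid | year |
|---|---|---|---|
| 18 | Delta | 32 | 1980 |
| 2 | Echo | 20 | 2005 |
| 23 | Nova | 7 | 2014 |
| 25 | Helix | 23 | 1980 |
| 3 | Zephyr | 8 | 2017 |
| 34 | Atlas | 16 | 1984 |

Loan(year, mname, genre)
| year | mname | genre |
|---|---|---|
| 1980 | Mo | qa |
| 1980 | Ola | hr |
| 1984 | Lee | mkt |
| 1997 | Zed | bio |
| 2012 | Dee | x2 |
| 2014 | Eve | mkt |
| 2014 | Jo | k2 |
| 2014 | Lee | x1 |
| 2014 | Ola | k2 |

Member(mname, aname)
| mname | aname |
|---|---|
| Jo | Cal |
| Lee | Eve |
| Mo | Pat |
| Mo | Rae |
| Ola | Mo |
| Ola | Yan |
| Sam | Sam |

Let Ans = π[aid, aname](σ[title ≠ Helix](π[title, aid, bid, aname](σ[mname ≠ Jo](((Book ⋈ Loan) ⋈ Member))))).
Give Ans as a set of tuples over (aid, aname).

Joining Book and Loan on year yields {(18, Delta, 32, 1980, Mo, qa), (18, Delta, 32, 1980, Ola, hr), (23, Nova, 7, 2014, Eve, mkt), (23, Nova, 7, 2014, Jo, k2), (23, Nova, 7, 2014, Lee, x1), (23, Nova, 7, 2014, Ola, k2), (25, Helix, 23, 1980, Mo, qa), (25, Helix, 23, 1980, Ola, hr), (34, Atlas, 16, 1984, Lee, mkt)}.
Joining (Book ⋈ Loan) and Member on mname yields {(18, Delta, 32, 1980, Mo, qa, Pat), (18, Delta, 32, 1980, Mo, qa, Rae), (18, Delta, 32, 1980, Ola, hr, Mo), (18, Delta, 32, 1980, Ola, hr, Yan), (23, Nova, 7, 2014, Jo, k2, Cal), (23, Nova, 7, 2014, Lee, x1, Eve), (23, Nova, 7, 2014, Ola, k2, Mo), (23, Nova, 7, 2014, Ola, k2, Yan), (25, Helix, 23, 1980, Mo, qa, Pat), (25, Helix, 23, 1980, Mo, qa, Rae), (25, Helix, 23, 1980, Ola, hr, Mo), (25, Helix, 23, 1980, Ola, hr, Yan), (34, Atlas, 16, 1984, Lee, mkt, Eve)}.
σ[mname ≠ Jo]: keep tuples satisfying mname ≠ Jo → {(18, Delta, 32, 1980, Mo, qa, Pat), (18, Delta, 32, 1980, Mo, qa, Rae), (18, Delta, 32, 1980, Ola, hr, Mo), (18, Delta, 32, 1980, Ola, hr, Yan), (23, Nova, 7, 2014, Lee, x1, Eve), (23, Nova, 7, 2014, Ola, k2, Mo), (23, Nova, 7, 2014, Ola, k2, Yan), (25, Helix, 23, 1980, Mo, qa, Pat), (25, Helix, 23, 1980, Mo, qa, Rae), (25, Helix, 23, 1980, Ola, hr, Mo), (25, Helix, 23, 1980, Ola, hr, Yan), (34, Atlas, 16, 1984, Lee, mkt, Eve)}
π[title, aid, bid, aname]: project onto (title, aid, bid, aname) → {(Atlas, 16, 34, Eve), (Delta, 32, 18, Mo), (Delta, 32, 18, Pat), (Delta, 32, 18, Rae), (Delta, 32, 18, Yan), (Helix, 23, 25, Mo), (Helix, 23, 25, Pat), (Helix, 23, 25, Rae), (Helix, 23, 25, Yan), (Nova, 7, 23, Eve), (Nova, 7, 23, Mo), (Nova, 7, 23, Yan)}
σ[title ≠ Helix]: keep tuples satisfying title ≠ Helix → {(Atlas, 16, 34, Eve), (Delta, 32, 18, Mo), (Delta, 32, 18, Pat), (Delta, 32, 18, Rae), (Delta, 32, 18, Yan), (Nova, 7, 23, Eve), (Nova, 7, 23, Mo), (Nova, 7, 23, Yan)}
π[aid, aname]: project onto (aid, aname) → {(16, Eve), (32, Mo), (32, Pat), (32, Rae), (32, Yan), (7, Eve), (7, Mo), (7, Yan)}

{(16, Eve), (32, Mo), (32, Pat), (32, Rae), (32, Yan), (7, Eve), (7, Mo), (7, Yan)}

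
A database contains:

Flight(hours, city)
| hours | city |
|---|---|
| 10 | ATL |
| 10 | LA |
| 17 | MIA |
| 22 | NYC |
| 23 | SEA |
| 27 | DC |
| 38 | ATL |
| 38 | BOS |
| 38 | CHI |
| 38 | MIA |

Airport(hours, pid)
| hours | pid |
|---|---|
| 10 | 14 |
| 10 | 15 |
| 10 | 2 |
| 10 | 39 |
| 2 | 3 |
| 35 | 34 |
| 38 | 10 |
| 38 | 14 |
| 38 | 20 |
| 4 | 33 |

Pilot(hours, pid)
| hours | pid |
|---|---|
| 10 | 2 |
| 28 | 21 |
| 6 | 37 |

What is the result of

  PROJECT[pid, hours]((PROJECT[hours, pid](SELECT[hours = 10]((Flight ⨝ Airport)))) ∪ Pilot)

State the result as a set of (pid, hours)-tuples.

Joining Flight and Airport on hours yields {(10, ATL, 14), (10, ATL, 15), (10, ATL, 2), (10, ATL, 39), (10, LA, 14), (10, LA, 15), (10, LA, 2), (10, LA, 39), (38, ATL, 10), (38, ATL, 14), (38, ATL, 20), (38, BOS, 10), (38, BOS, 14), (38, BOS, 20), (38, CHI, 10), (38, CHI, 14), (38, CHI, 20), (38, MIA, 10), (38, MIA, 14), (38, MIA, 20)}.
σ[hours = 10]: keep tuples satisfying hours = 10 → {(10, ATL, 14), (10, ATL, 15), (10, ATL, 2), (10, ATL, 39), (10, LA, 14), (10, LA, 15), (10, LA, 2), (10, LA, 39)}
π[hours, pid]: project onto (hours, pid) (4 duplicate(s) eliminated) → {(10, 14), (10, 15), (10, 2), (10, 39)}
Taking the union: {(10, 14), (10, 15), (10, 2), (10, 39), (28, 21), (6, 37)}
π[pid, hours]: project onto (pid, hours) → {(14, 10), (15, 10), (2, 10), (21, 28), (37, 6), (39, 10)}

{(14, 10), (15, 10), (2, 10), (21, 28), (37, 6), (39, 10)}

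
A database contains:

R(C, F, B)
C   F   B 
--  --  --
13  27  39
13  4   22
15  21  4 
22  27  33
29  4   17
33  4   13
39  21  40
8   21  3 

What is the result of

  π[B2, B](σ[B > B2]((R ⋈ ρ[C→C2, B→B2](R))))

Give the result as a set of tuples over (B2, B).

{(13, 17), (13, 22), (17, 22), (3, 4), (3, 40), (33, 39), (4, 40)}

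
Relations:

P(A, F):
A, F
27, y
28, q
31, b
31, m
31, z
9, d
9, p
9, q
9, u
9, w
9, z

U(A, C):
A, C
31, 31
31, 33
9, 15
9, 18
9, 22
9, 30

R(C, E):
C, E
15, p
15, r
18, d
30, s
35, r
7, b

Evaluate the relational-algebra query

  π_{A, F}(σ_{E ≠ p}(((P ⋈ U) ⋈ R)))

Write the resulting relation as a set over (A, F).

Natural join on A: {(31, b, 31), (31, b, 33), (31, m, 31), (31, m, 33), (31, z, 31), (31, z, 33), (9, d, 15), (9, d, 18), (9, d, 22), (9, d, 30), (9, p, 15), (9, p, 18), (9, p, 22), (9, p, 30), (9, q, 15), (9, q, 18), (9, q, 22), (9, q, 30), (9, u, 15), (9, u, 18), (9, u, 22), (9, u, 30), (9, w, 15), (9, w, 18), (9, w, 22), (9, w, 30), (9, z, 15), (9, z, 18), (9, z, 22), (9, z, 30)}
Natural join on C: {(9, d, 15, p), (9, d, 15, r), (9, d, 18, d), (9, d, 30, s), (9, p, 15, p), (9, p, 15, r), (9, p, 18, d), (9, p, 30, s), (9, q, 15, p), (9, q, 15, r), (9, q, 18, d), (9, q, 30, s), (9, u, 15, p), (9, u, 15, r), (9, u, 18, d), (9, u, 30, s), (9, w, 15, p), (9, w, 15, r), (9, w, 18, d), (9, w, 30, s), (9, z, 15, p), (9, z, 15, r), (9, z, 18, d), (9, z, 30, s)}
Selection E ≠ p: {(9, d, 15, r), (9, d, 18, d), (9, d, 30, s), (9, p, 15, r), (9, p, 18, d), (9, p, 30, s), (9, q, 15, r), (9, q, 18, d), (9, q, 30, s), (9, u, 15, r), (9, u, 18, d), (9, u, 30, s), (9, w, 15, r), (9, w, 18, d), (9, w, 30, s), (9, z, 15, r), (9, z, 18, d), (9, z, 30, s)}
π[A, F]: project onto (A, F) (12 duplicate(s) eliminated) → {(9, d), (9, p), (9, q), (9, u), (9, w), (9, z)}

{(9, d), (9, p), (9, q), (9, u), (9, w), (9, z)}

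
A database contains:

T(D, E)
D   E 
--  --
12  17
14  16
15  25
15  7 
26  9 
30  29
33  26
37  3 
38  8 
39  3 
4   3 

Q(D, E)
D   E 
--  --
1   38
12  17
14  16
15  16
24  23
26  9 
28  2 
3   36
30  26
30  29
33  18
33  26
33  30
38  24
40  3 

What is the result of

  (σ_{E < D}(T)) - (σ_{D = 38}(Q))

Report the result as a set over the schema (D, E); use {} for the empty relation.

Selection E < D: {(15, 7), (26, 9), (30, 29), (33, 26), (37, 3), (38, 8), (39, 3), (4, 3)}
Selection D = 38: {(38, 24)}
Difference: {(15, 7), (26, 9), (30, 29), (33, 26), (37, 3), (38, 8), (39, 3), (4, 3)} with {(38, 24)} → {(15, 7), (26, 9), (30, 29), (33, 26), (37, 3), (38, 8), (39, 3), (4, 3)}

{(15, 7), (26, 9), (30, 29), (33, 26), (37, 3), (38, 8), (39, 3), (4, 3)}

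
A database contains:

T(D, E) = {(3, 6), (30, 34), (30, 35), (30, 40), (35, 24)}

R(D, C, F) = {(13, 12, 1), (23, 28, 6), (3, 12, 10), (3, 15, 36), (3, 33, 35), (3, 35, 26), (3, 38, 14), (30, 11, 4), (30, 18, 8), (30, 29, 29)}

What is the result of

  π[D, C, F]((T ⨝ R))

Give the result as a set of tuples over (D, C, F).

{(3, 12, 10), (3, 15, 36), (3, 33, 35), (3, 35, 26), (3, 38, 14), (30, 11, 4), (30, 18, 8), (30, 29, 29)}

Joining T and R on D yields {(3, 6, 12, 10), (3, 6, 15, 36), (3, 6, 33, 35), (3, 6, 35, 26), (3, 6, 38, 14), (30, 34, 11, 4), (30, 34, 18, 8), (30, 34, 29, 29), (30, 35, 11, 4), (30, 35, 18, 8), (30, 35, 29, 29), (30, 40, 11, 4), (30, 40, 18, 8), (30, 40, 29, 29)}.
Projecting to D, C, F (6 duplicate(s) eliminated): {(3, 12, 10), (3, 15, 36), (3, 33, 35), (3, 35, 26), (3, 38, 14), (30, 11, 4), (30, 18, 8), (30, 29, 29)}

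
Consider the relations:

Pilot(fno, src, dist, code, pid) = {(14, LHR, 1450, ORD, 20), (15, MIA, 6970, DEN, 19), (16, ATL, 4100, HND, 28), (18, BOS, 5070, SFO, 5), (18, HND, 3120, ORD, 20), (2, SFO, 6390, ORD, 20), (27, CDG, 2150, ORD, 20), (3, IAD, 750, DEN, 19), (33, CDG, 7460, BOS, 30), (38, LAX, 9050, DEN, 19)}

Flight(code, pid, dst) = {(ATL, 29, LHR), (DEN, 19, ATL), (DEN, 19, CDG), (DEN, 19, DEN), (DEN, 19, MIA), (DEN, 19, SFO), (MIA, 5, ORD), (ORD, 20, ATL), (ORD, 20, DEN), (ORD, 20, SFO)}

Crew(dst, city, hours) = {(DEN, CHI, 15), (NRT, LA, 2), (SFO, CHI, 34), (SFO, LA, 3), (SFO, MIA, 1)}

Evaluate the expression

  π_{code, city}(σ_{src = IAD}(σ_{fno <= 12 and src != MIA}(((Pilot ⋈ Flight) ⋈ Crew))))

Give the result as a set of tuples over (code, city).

{(DEN, CHI), (DEN, LA), (DEN, MIA)}

Pilot ⋈ Flight (natural join on code, pid): {(14, LHR, 1450, ORD, 20, ATL), (14, LHR, 1450, ORD, 20, DEN), (14, LHR, 1450, ORD, 20, SFO), (15, MIA, 6970, DEN, 19, ATL), (15, MIA, 6970, DEN, 19, CDG), (15, MIA, 6970, DEN, 19, DEN), (15, MIA, 6970, DEN, 19, MIA), (15, MIA, 6970, DEN, 19, SFO), (18, HND, 3120, ORD, 20, ATL), (18, HND, 3120, ORD, 20, DEN), (18, HND, 3120, ORD, 20, SFO), (2, SFO, 6390, ORD, 20, ATL), (2, SFO, 6390, ORD, 20, DEN), (2, SFO, 6390, ORD, 20, SFO), (27, CDG, 2150, ORD, 20, ATL), (27, CDG, 2150, ORD, 20, DEN), (27, CDG, 2150, ORD, 20, SFO), (3, IAD, 750, DEN, 19, ATL), (3, IAD, 750, DEN, 19, CDG), (3, IAD, 750, DEN, 19, DEN), (3, IAD, 750, DEN, 19, MIA), (3, IAD, 750, DEN, 19, SFO), (38, LAX, 9050, DEN, 19, ATL), (38, LAX, 9050, DEN, 19, CDG), (38, LAX, 9050, DEN, 19, DEN), (38, LAX, 9050, DEN, 19, MIA), (38, LAX, 9050, DEN, 19, SFO)}
(Pilot ⋈ Flight) ⋈ Crew (natural join on dst): {(14, LHR, 1450, ORD, 20, DEN, CHI, 15), (14, LHR, 1450, ORD, 20, SFO, CHI, 34), (14, LHR, 1450, ORD, 20, SFO, LA, 3), (14, LHR, 1450, ORD, 20, SFO, MIA, 1), (15, MIA, 6970, DEN, 19, DEN, CHI, 15), (15, MIA, 6970, DEN, 19, SFO, CHI, 34), (15, MIA, 6970, DEN, 19, SFO, LA, 3), (15, MIA, 6970, DEN, 19, SFO, MIA, 1), (18, HND, 3120, ORD, 20, DEN, CHI, 15), (18, HND, 3120, ORD, 20, SFO, CHI, 34), (18, HND, 3120, ORD, 20, SFO, LA, 3), (18, HND, 3120, ORD, 20, SFO, MIA, 1), (2, SFO, 6390, ORD, 20, DEN, CHI, 15), (2, SFO, 6390, ORD, 20, SFO, CHI, 34), (2, SFO, 6390, ORD, 20, SFO, LA, 3), (2, SFO, 6390, ORD, 20, SFO, MIA, 1), (27, CDG, 2150, ORD, 20, DEN, CHI, 15), (27, CDG, 2150, ORD, 20, SFO, CHI, 34), (27, CDG, 2150, ORD, 20, SFO, LA, 3), (27, CDG, 2150, ORD, 20, SFO, MIA, 1), (3, IAD, 750, DEN, 19, DEN, CHI, 15), (3, IAD, 750, DEN, 19, SFO, CHI, 34), (3, IAD, 750, DEN, 19, SFO, LA, 3), (3, IAD, 750, DEN, 19, SFO, MIA, 1), (38, LAX, 9050, DEN, 19, DEN, CHI, 15), (38, LAX, 9050, DEN, 19, SFO, CHI, 34), (38, LAX, 9050, DEN, 19, SFO, LA, 3), (38, LAX, 9050, DEN, 19, SFO, MIA, 1)}
Selection fno <= 12 and src != MIA: {(2, SFO, 6390, ORD, 20, DEN, CHI, 15), (2, SFO, 6390, ORD, 20, SFO, CHI, 34), (2, SFO, 6390, ORD, 20, SFO, LA, 3), (2, SFO, 6390, ORD, 20, SFO, MIA, 1), (3, IAD, 750, DEN, 19, DEN, CHI, 15), (3, IAD, 750, DEN, 19, SFO, CHI, 34), (3, IAD, 750, DEN, 19, SFO, LA, 3), (3, IAD, 750, DEN, 19, SFO, MIA, 1)}
Selection src = IAD: {(3, IAD, 750, DEN, 19, DEN, CHI, 15), (3, IAD, 750, DEN, 19, SFO, CHI, 34), (3, IAD, 750, DEN, 19, SFO, LA, 3), (3, IAD, 750, DEN, 19, SFO, MIA, 1)}
π_{code, city} gives {(DEN, CHI), (DEN, LA), (DEN, MIA)} (1 duplicate(s) eliminated).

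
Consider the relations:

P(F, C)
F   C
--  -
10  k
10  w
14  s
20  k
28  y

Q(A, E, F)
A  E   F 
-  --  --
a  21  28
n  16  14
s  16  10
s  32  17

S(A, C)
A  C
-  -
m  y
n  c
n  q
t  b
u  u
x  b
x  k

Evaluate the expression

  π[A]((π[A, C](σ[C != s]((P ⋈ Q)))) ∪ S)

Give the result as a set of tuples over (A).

{a, m, n, s, t, u, x}

P ⋈ Q (natural join on F): {(10, k, s, 16), (10, w, s, 16), (14, s, n, 16), (28, y, a, 21)}
Filtering on C != s leaves {(10, k, s, 16), (10, w, s, 16), (28, y, a, 21)}.
Keep only column(s) A, C: {(a, y), (s, k), (s, w)}
Set union of the two operands is {(a, y), (m, y), (n, c), (n, q), (s, k), (s, w), (t, b), (u, u), (x, b), (x, k)}.
Keep only column(s) A (3 duplicate(s) eliminated): {a, m, n, s, t, u, x}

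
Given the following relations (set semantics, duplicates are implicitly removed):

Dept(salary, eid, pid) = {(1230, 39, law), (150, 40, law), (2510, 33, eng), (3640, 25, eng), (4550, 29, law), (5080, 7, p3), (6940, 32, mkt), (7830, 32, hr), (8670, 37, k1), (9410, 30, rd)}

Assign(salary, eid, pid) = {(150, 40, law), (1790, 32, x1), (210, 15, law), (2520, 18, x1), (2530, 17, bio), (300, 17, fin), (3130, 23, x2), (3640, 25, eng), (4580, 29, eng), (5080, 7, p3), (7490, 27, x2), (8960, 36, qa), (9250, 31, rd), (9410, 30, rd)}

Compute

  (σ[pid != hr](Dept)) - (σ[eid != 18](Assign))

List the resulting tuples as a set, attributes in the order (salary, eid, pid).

Filtering on pid != hr leaves {(1230, 39, law), (150, 40, law), (2510, 33, eng), (3640, 25, eng), (4550, 29, law), (5080, 7, p3), (6940, 32, mkt), (8670, 37, k1), (9410, 30, rd)}.
Filtering on eid != 18 leaves {(150, 40, law), (1790, 32, x1), (210, 15, law), (2530, 17, bio), (300, 17, fin), (3130, 23, x2), (3640, 25, eng), (4580, 29, eng), (5080, 7, p3), (7490, 27, x2), (8960, 36, qa), (9250, 31, rd), (9410, 30, rd)}.
Set difference of the two operands is {(1230, 39, law), (2510, 33, eng), (4550, 29, law), (6940, 32, mkt), (8670, 37, k1)}.

{(1230, 39, law), (2510, 33, eng), (4550, 29, law), (6940, 32, mkt), (8670, 37, k1)}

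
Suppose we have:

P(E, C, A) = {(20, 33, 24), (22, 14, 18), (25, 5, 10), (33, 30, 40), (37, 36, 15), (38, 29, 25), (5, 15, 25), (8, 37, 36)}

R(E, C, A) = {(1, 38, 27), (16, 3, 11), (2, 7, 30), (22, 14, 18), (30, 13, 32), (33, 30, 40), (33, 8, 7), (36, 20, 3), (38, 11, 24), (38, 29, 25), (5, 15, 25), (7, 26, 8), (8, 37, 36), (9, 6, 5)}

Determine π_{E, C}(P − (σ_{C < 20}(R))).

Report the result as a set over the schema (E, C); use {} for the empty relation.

{(20, 33), (25, 5), (33, 30), (37, 36), (38, 29), (8, 37)}

Filtering on C < 20 leaves {(16, 3, 11), (2, 7, 30), (22, 14, 18), (30, 13, 32), (33, 8, 7), (38, 11, 24), (5, 15, 25), (9, 6, 5)}.
Difference: {(20, 33, 24), (22, 14, 18), (25, 5, 10), (33, 30, 40), (37, 36, 15), (38, 29, 25), (5, 15, 25), (8, 37, 36)} with {(16, 3, 11), (2, 7, 30), (22, 14, 18), (30, 13, 32), (33, 8, 7), (38, 11, 24), (5, 15, 25), (9, 6, 5)} → {(20, 33, 24), (25, 5, 10), (33, 30, 40), (37, 36, 15), (38, 29, 25), (8, 37, 36)}
Keep only column(s) E, C: {(20, 33), (25, 5), (33, 30), (37, 36), (38, 29), (8, 37)}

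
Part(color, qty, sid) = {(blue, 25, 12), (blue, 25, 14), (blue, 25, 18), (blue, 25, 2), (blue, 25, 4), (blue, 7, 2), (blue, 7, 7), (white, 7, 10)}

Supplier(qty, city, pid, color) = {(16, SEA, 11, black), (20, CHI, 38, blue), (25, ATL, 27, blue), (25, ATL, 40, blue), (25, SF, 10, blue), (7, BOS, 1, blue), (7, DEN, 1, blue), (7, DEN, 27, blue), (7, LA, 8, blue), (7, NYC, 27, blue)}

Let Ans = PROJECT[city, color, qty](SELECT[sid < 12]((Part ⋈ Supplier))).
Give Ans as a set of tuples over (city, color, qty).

{(ATL, blue, 25), (BOS, blue, 7), (DEN, blue, 7), (LA, blue, 7), (NYC, blue, 7), (SF, blue, 25)}

Part ⋈ Supplier (natural join on color, qty): {(blue, 25, 12, ATL, 27), (blue, 25, 12, ATL, 40), (blue, 25, 12, SF, 10), (blue, 25, 14, ATL, 27), (blue, 25, 14, ATL, 40), (blue, 25, 14, SF, 10), (blue, 25, 18, ATL, 27), (blue, 25, 18, ATL, 40), (blue, 25, 18, SF, 10), (blue, 25, 2, ATL, 27), (blue, 25, 2, ATL, 40), (blue, 25, 2, SF, 10), (blue, 25, 4, ATL, 27), (blue, 25, 4, ATL, 40), (blue, 25, 4, SF, 10), (blue, 7, 2, BOS, 1), (blue, 7, 2, DEN, 1), (blue, 7, 2, DEN, 27), (blue, 7, 2, LA, 8), (blue, 7, 2, NYC, 27), (blue, 7, 7, BOS, 1), (blue, 7, 7, DEN, 1), (blue, 7, 7, DEN, 27), (blue, 7, 7, LA, 8), (blue, 7, 7, NYC, 27)}
Filtering on sid < 12 leaves {(blue, 25, 2, ATL, 27), (blue, 25, 2, ATL, 40), (blue, 25, 2, SF, 10), (blue, 25, 4, ATL, 27), (blue, 25, 4, ATL, 40), (blue, 25, 4, SF, 10), (blue, 7, 2, BOS, 1), (blue, 7, 2, DEN, 1), (blue, 7, 2, DEN, 27), (blue, 7, 2, LA, 8), (blue, 7, 2, NYC, 27), (blue, 7, 7, BOS, 1), (blue, 7, 7, DEN, 1), (blue, 7, 7, DEN, 27), (blue, 7, 7, LA, 8), (blue, 7, 7, NYC, 27)}.
Keep only column(s) city, color, qty (10 duplicate(s) eliminated): {(ATL, blue, 25), (BOS, blue, 7), (DEN, blue, 7), (LA, blue, 7), (NYC, blue, 7), (SF, blue, 25)}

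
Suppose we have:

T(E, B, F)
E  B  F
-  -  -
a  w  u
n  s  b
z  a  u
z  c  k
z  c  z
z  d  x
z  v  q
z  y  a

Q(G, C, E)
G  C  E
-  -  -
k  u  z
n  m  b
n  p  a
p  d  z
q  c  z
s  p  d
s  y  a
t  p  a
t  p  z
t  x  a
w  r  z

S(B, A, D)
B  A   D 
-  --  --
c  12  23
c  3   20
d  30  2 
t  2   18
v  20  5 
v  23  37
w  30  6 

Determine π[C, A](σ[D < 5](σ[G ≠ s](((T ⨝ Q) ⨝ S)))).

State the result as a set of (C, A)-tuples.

{(c, 30), (d, 30), (p, 30), (r, 30), (u, 30)}

T ⋈ Q (natural join on E): {(a, w, u, n, p), (a, w, u, s, y), (a, w, u, t, p), (a, w, u, t, x), (z, a, u, k, u), (z, a, u, p, d), (z, a, u, q, c), (z, a, u, t, p), (z, a, u, w, r), (z, c, k, k, u), (z, c, k, p, d), (z, c, k, q, c), (z, c, k, t, p), (z, c, k, w, r), (z, c, z, k, u), (z, c, z, p, d), (z, c, z, q, c), (z, c, z, t, p), (z, c, z, w, r), (z, d, x, k, u), (z, d, x, p, d), (z, d, x, q, c), (z, d, x, t, p), (z, d, x, w, r), (z, v, q, k, u), (z, v, q, p, d), (z, v, q, q, c), (z, v, q, t, p), (z, v, q, w, r), (z, y, a, k, u), (z, y, a, p, d), (z, y, a, q, c), (z, y, a, t, p), (z, y, a, w, r)}
(T ⨝ Q) ⋈ S (natural join on B): {(a, w, u, n, p, 30, 6), (a, w, u, s, y, 30, 6), (a, w, u, t, p, 30, 6), (a, w, u, t, x, 30, 6), (z, c, k, k, u, 12, 23), (z, c, k, k, u, 3, 20), (z, c, k, p, d, 12, 23), (z, c, k, p, d, 3, 20), (z, c, k, q, c, 12, 23), (z, c, k, q, c, 3, 20), (z, c, k, t, p, 12, 23), (z, c, k, t, p, 3, 20), (z, c, k, w, r, 12, 23), (z, c, k, w, r, 3, 20), (z, c, z, k, u, 12, 23), (z, c, z, k, u, 3, 20), (z, c, z, p, d, 12, 23), (z, c, z, p, d, 3, 20), (z, c, z, q, c, 12, 23), (z, c, z, q, c, 3, 20), (z, c, z, t, p, 12, 23), (z, c, z, t, p, 3, 20), (z, c, z, w, r, 12, 23), (z, c, z, w, r, 3, 20), (z, d, x, k, u, 30, 2), (z, d, x, p, d, 30, 2), (z, d, x, q, c, 30, 2), (z, d, x, t, p, 30, 2), (z, d, x, w, r, 30, 2), (z, v, q, k, u, 20, 5), (z, v, q, k, u, 23, 37), (z, v, q, p, d, 20, 5), (z, v, q, p, d, 23, 37), (z, v, q, q, c, 20, 5), (z, v, q, q, c, 23, 37), (z, v, q, t, p, 20, 5), (z, v, q, t, p, 23, 37), (z, v, q, w, r, 20, 5), (z, v, q, w, r, 23, 37)}
Filtering on G ≠ s leaves {(a, w, u, n, p, 30, 6), (a, w, u, t, p, 30, 6), (a, w, u, t, x, 30, 6), (z, c, k, k, u, 12, 23), (z, c, k, k, u, 3, 20), (z, c, k, p, d, 12, 23), (z, c, k, p, d, 3, 20), (z, c, k, q, c, 12, 23), (z, c, k, q, c, 3, 20), (z, c, k, t, p, 12, 23), (z, c, k, t, p, 3, 20), (z, c, k, w, r, 12, 23), (z, c, k, w, r, 3, 20), (z, c, z, k, u, 12, 23), (z, c, z, k, u, 3, 20), (z, c, z, p, d, 12, 23), (z, c, z, p, d, 3, 20), (z, c, z, q, c, 12, 23), (z, c, z, q, c, 3, 20), (z, c, z, t, p, 12, 23), (z, c, z, t, p, 3, 20), (z, c, z, w, r, 12, 23), (z, c, z, w, r, 3, 20), (z, d, x, k, u, 30, 2), (z, d, x, p, d, 30, 2), (z, d, x, q, c, 30, 2), (z, d, x, t, p, 30, 2), (z, d, x, w, r, 30, 2), (z, v, q, k, u, 20, 5), (z, v, q, k, u, 23, 37), (z, v, q, p, d, 20, 5), (z, v, q, p, d, 23, 37), (z, v, q, q, c, 20, 5), (z, v, q, q, c, 23, 37), (z, v, q, t, p, 20, 5), (z, v, q, t, p, 23, 37), (z, v, q, w, r, 20, 5), (z, v, q, w, r, 23, 37)}.
Filtering on D < 5 leaves {(z, d, x, k, u, 30, 2), (z, d, x, p, d, 30, 2), (z, d, x, q, c, 30, 2), (z, d, x, t, p, 30, 2), (z, d, x, w, r, 30, 2)}.
Keep only column(s) C, A: {(c, 30), (d, 30), (p, 30), (r, 30), (u, 30)}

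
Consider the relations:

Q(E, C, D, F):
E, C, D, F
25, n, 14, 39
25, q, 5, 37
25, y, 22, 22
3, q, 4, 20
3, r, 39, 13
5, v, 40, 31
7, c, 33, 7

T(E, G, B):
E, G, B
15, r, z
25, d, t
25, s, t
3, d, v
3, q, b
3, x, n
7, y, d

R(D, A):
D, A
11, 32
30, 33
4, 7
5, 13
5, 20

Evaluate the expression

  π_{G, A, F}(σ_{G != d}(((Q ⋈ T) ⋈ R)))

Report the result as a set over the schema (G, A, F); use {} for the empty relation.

Natural join on E: {(25, n, 14, 39, d, t), (25, n, 14, 39, s, t), (25, q, 5, 37, d, t), (25, q, 5, 37, s, t), (25, y, 22, 22, d, t), (25, y, 22, 22, s, t), (3, q, 4, 20, d, v), (3, q, 4, 20, q, b), (3, q, 4, 20, x, n), (3, r, 39, 13, d, v), (3, r, 39, 13, q, b), (3, r, 39, 13, x, n), (7, c, 33, 7, y, d)}
Natural join on D: {(25, q, 5, 37, d, t, 13), (25, q, 5, 37, d, t, 20), (25, q, 5, 37, s, t, 13), (25, q, 5, 37, s, t, 20), (3, q, 4, 20, d, v, 7), (3, q, 4, 20, q, b, 7), (3, q, 4, 20, x, n, 7)}
σ[G != d]: keep tuples satisfying G != d → {(25, q, 5, 37, s, t, 13), (25, q, 5, 37, s, t, 20), (3, q, 4, 20, q, b, 7), (3, q, 4, 20, x, n, 7)}
Keep only column(s) G, A, F: {(q, 7, 20), (s, 13, 37), (s, 20, 37), (x, 7, 20)}

{(q, 7, 20), (s, 13, 37), (s, 20, 37), (x, 7, 20)}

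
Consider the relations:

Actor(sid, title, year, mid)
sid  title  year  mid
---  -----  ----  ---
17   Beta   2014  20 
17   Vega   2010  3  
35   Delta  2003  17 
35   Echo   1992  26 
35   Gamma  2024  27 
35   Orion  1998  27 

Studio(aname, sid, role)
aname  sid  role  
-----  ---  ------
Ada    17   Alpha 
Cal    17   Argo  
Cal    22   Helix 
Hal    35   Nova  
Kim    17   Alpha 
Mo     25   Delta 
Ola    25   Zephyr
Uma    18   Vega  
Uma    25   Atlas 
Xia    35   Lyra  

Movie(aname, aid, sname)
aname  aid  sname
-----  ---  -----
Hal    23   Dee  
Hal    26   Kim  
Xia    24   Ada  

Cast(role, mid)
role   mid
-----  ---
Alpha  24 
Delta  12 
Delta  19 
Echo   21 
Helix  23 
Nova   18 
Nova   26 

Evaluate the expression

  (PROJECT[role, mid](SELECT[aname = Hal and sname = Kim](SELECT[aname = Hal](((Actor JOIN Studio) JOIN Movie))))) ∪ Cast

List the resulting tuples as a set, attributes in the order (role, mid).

{(Alpha, 24), (Delta, 12), (Delta, 19), (Echo, 21), (Helix, 23), (Nova, 17), (Nova, 18), (Nova, 26), (Nova, 27)}

Natural join on sid: {(17, Beta, 2014, 20, Ada, Alpha), (17, Beta, 2014, 20, Cal, Argo), (17, Beta, 2014, 20, Kim, Alpha), (17, Vega, 2010, 3, Ada, Alpha), (17, Vega, 2010, 3, Cal, Argo), (17, Vega, 2010, 3, Kim, Alpha), (35, Delta, 2003, 17, Hal, Nova), (35, Delta, 2003, 17, Xia, Lyra), (35, Echo, 1992, 26, Hal, Nova), (35, Echo, 1992, 26, Xia, Lyra), (35, Gamma, 2024, 27, Hal, Nova), (35, Gamma, 2024, 27, Xia, Lyra), (35, Orion, 1998, 27, Hal, Nova), (35, Orion, 1998, 27, Xia, Lyra)}
Natural join on aname: {(35, Delta, 2003, 17, Hal, Nova, 23, Dee), (35, Delta, 2003, 17, Hal, Nova, 26, Kim), (35, Delta, 2003, 17, Xia, Lyra, 24, Ada), (35, Echo, 1992, 26, Hal, Nova, 23, Dee), (35, Echo, 1992, 26, Hal, Nova, 26, Kim), (35, Echo, 1992, 26, Xia, Lyra, 24, Ada), (35, Gamma, 2024, 27, Hal, Nova, 23, Dee), (35, Gamma, 2024, 27, Hal, Nova, 26, Kim), (35, Gamma, 2024, 27, Xia, Lyra, 24, Ada), (35, Orion, 1998, 27, Hal, Nova, 23, Dee), (35, Orion, 1998, 27, Hal, Nova, 26, Kim), (35, Orion, 1998, 27, Xia, Lyra, 24, Ada)}
Apply σ_{aname = Hal}; surviving tuples: {(35, Delta, 2003, 17, Hal, Nova, 23, Dee), (35, Delta, 2003, 17, Hal, Nova, 26, Kim), (35, Echo, 1992, 26, Hal, Nova, 23, Dee), (35, Echo, 1992, 26, Hal, Nova, 26, Kim), (35, Gamma, 2024, 27, Hal, Nova, 23, Dee), (35, Gamma, 2024, 27, Hal, Nova, 26, Kim), (35, Orion, 1998, 27, Hal, Nova, 23, Dee), (35, Orion, 1998, 27, Hal, Nova, 26, Kim)}
Apply σ_{aname = Hal and sname = Kim}; surviving tuples: {(35, Delta, 2003, 17, Hal, Nova, 26, Kim), (35, Echo, 1992, 26, Hal, Nova, 26, Kim), (35, Gamma, 2024, 27, Hal, Nova, 26, Kim), (35, Orion, 1998, 27, Hal, Nova, 26, Kim)}
π_{role, mid} gives {(Nova, 17), (Nova, 26), (Nova, 27)} (1 duplicate(s) eliminated).
Set union of the two operands is {(Alpha, 24), (Delta, 12), (Delta, 19), (Echo, 21), (Helix, 23), (Nova, 17), (Nova, 18), (Nova, 26), (Nova, 27)}.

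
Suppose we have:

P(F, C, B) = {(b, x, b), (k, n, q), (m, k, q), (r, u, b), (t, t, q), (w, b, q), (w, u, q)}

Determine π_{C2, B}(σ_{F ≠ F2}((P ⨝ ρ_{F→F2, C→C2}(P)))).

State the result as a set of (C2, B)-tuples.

ρ[F→F2, C→C2]: schema becomes (F2, C2, B); tuples unchanged.
Joining P and ρ_{F→F2, C→C2}(P) on B yields {(b, x, b, b, x), (b, x, b, r, u), (k, n, q, k, n), (k, n, q, m, k), (k, n, q, t, t), (k, n, q, w, b), (k, n, q, w, u), (m, k, q, k, n), (m, k, q, m, k), (m, k, q, t, t), (m, k, q, w, b), (m, k, q, w, u), (r, u, b, b, x), (r, u, b, r, u), (t, t, q, k, n), (t, t, q, m, k), (t, t, q, t, t), (t, t, q, w, b), (t, t, q, w, u), (w, b, q, k, n), (w, b, q, m, k), (w, b, q, t, t), (w, b, q, w, b), (w, b, q, w, u), (w, u, q, k, n), (w, u, q, m, k), (w, u, q, t, t), (w, u, q, w, b), (w, u, q, w, u)}.
Apply σ_{F ≠ F2}; surviving tuples: {(b, x, b, r, u), (k, n, q, m, k), (k, n, q, t, t), (k, n, q, w, b), (k, n, q, w, u), (m, k, q, k, n), (m, k, q, t, t), (m, k, q, w, b), (m, k, q, w, u), (r, u, b, b, x), (t, t, q, k, n), (t, t, q, m, k), (t, t, q, w, b), (t, t, q, w, u), (w, b, q, k, n), (w, b, q, m, k), (w, b, q, t, t), (w, u, q, k, n), (w, u, q, m, k), (w, u, q, t, t)}
Projecting to C2, B (13 duplicate(s) eliminated): {(b, q), (k, q), (n, q), (t, q), (u, b), (u, q), (x, b)}

{(b, q), (k, q), (n, q), (t, q), (u, b), (u, q), (x, b)}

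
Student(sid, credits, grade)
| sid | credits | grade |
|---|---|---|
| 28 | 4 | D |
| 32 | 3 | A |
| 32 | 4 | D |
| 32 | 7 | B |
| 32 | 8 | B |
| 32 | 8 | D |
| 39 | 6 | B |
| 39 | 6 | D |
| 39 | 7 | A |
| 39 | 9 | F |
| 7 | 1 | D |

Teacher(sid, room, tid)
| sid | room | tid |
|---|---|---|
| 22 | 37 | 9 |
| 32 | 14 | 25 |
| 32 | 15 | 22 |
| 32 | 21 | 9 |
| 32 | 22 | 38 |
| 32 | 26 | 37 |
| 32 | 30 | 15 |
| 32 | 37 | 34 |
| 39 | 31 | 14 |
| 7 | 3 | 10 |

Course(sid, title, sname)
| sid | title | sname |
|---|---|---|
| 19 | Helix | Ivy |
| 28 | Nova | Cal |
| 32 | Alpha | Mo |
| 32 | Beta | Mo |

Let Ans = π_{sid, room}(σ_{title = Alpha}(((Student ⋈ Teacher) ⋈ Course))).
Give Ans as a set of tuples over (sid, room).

Student ⋈ Teacher (natural join on sid): {(32, 3, A, 14, 25), (32, 3, A, 15, 22), (32, 3, A, 21, 9), (32, 3, A, 22, 38), (32, 3, A, 26, 37), (32, 3, A, 30, 15), (32, 3, A, 37, 34), (32, 4, D, 14, 25), (32, 4, D, 15, 22), (32, 4, D, 21, 9), (32, 4, D, 22, 38), (32, 4, D, 26, 37), (32, 4, D, 30, 15), (32, 4, D, 37, 34), (32, 7, B, 14, 25), (32, 7, B, 15, 22), (32, 7, B, 21, 9), (32, 7, B, 22, 38), (32, 7, B, 26, 37), (32, 7, B, 30, 15), (32, 7, B, 37, 34), (32, 8, B, 14, 25), (32, 8, B, 15, 22), (32, 8, B, 21, 9), (32, 8, B, 22, 38), (32, 8, B, 26, 37), (32, 8, B, 30, 15), (32, 8, B, 37, 34), (32, 8, D, 14, 25), (32, 8, D, 15, 22), (32, 8, D, 21, 9), (32, 8, D, 22, 38), (32, 8, D, 26, 37), (32, 8, D, 30, 15), (32, 8, D, 37, 34), (39, 6, B, 31, 14), (39, 6, D, 31, 14), (39, 7, A, 31, 14), (39, 9, F, 31, 14), (7, 1, D, 3, 10)}
(Student ⋈ Teacher) ⋈ Course (natural join on sid): {(32, 3, A, 14, 25, Alpha, Mo), (32, 3, A, 14, 25, Beta, Mo), (32, 3, A, 15, 22, Alpha, Mo), (32, 3, A, 15, 22, Beta, Mo), (32, 3, A, 21, 9, Alpha, Mo), (32, 3, A, 21, 9, Beta, Mo), (32, 3, A, 22, 38, Alpha, Mo), (32, 3, A, 22, 38, Beta, Mo), (32, 3, A, 26, 37, Alpha, Mo), (32, 3, A, 26, 37, Beta, Mo), (32, 3, A, 30, 15, Alpha, Mo), (32, 3, A, 30, 15, Beta, Mo), (32, 3, A, 37, 34, Alpha, Mo), (32, 3, A, 37, 34, Beta, Mo), (32, 4, D, 14, 25, Alpha, Mo), (32, 4, D, 14, 25, Beta, Mo), (32, 4, D, 15, 22, Alpha, Mo), (32, 4, D, 15, 22, Beta, Mo), (32, 4, D, 21, 9, Alpha, Mo), (32, 4, D, 21, 9, Beta, Mo), (32, 4, D, 22, 38, Alpha, Mo), (32, 4, D, 22, 38, Beta, Mo), (32, 4, D, 26, 37, Alpha, Mo), (32, 4, D, 26, 37, Beta, Mo), (32, 4, D, 30, 15, Alpha, Mo), (32, 4, D, 30, 15, Beta, Mo), (32, 4, D, 37, 34, Alpha, Mo), (32, 4, D, 37, 34, Beta, Mo), (32, 7, B, 14, 25, Alpha, Mo), (32, 7, B, 14, 25, Beta, Mo), (32, 7, B, 15, 22, Alpha, Mo), (32, 7, B, 15, 22, Beta, Mo), (32, 7, B, 21, 9, Alpha, Mo), (32, 7, B, 21, 9, Beta, Mo), (32, 7, B, 22, 38, Alpha, Mo), (32, 7, B, 22, 38, Beta, Mo), (32, 7, B, 26, 37, Alpha, Mo), (32, 7, B, 26, 37, Beta, Mo), (32, 7, B, 30, 15, Alpha, Mo), (32, 7, B, 30, 15, Beta, Mo), (32, 7, B, 37, 34, Alpha, Mo), (32, 7, B, 37, 34, Beta, Mo), (32, 8, B, 14, 25, Alpha, Mo), (32, 8, B, 14, 25, Beta, Mo), (32, 8, B, 15, 22, Alpha, Mo), (32, 8, B, 15, 22, Beta, Mo), (32, 8, B, 21, 9, Alpha, Mo), (32, 8, B, 21, 9, Beta, Mo), (32, 8, B, 22, 38, Alpha, Mo), (32, 8, B, 22, 38, Beta, Mo), (32, 8, B, 26, 37, Alpha, Mo), (32, 8, B, 26, 37, Beta, Mo), (32, 8, B, 30, 15, Alpha, Mo), (32, 8, B, 30, 15, Beta, Mo), (32, 8, B, 37, 34, Alpha, Mo), (32, 8, B, 37, 34, Beta, Mo), (32, 8, D, 14, 25, Alpha, Mo), (32, 8, D, 14, 25, Beta, Mo), (32, 8, D, 15, 22, Alpha, Mo), (32, 8, D, 15, 22, Beta, Mo), (32, 8, D, 21, 9, Alpha, Mo), (32, 8, D, 21, 9, Beta, Mo), (32, 8, D, 22, 38, Alpha, Mo), (32, 8, D, 22, 38, Beta, Mo), (32, 8, D, 26, 37, Alpha, Mo), (32, 8, D, 26, 37, Beta, Mo), (32, 8, D, 30, 15, Alpha, Mo), (32, 8, D, 30, 15, Beta, Mo), (32, 8, D, 37, 34, Alpha, Mo), (32, 8, D, 37, 34, Beta, Mo)}
Selection title = Alpha: {(32, 3, A, 14, 25, Alpha, Mo), (32, 3, A, 15, 22, Alpha, Mo), (32, 3, A, 21, 9, Alpha, Mo), (32, 3, A, 22, 38, Alpha, Mo), (32, 3, A, 26, 37, Alpha, Mo), (32, 3, A, 30, 15, Alpha, Mo), (32, 3, A, 37, 34, Alpha, Mo), (32, 4, D, 14, 25, Alpha, Mo), (32, 4, D, 15, 22, Alpha, Mo), (32, 4, D, 21, 9, Alpha, Mo), (32, 4, D, 22, 38, Alpha, Mo), (32, 4, D, 26, 37, Alpha, Mo), (32, 4, D, 30, 15, Alpha, Mo), (32, 4, D, 37, 34, Alpha, Mo), (32, 7, B, 14, 25, Alpha, Mo), (32, 7, B, 15, 22, Alpha, Mo), (32, 7, B, 21, 9, Alpha, Mo), (32, 7, B, 22, 38, Alpha, Mo), (32, 7, B, 26, 37, Alpha, Mo), (32, 7, B, 30, 15, Alpha, Mo), (32, 7, B, 37, 34, Alpha, Mo), (32, 8, B, 14, 25, Alpha, Mo), (32, 8, B, 15, 22, Alpha, Mo), (32, 8, B, 21, 9, Alpha, Mo), (32, 8, B, 22, 38, Alpha, Mo), (32, 8, B, 26, 37, Alpha, Mo), (32, 8, B, 30, 15, Alpha, Mo), (32, 8, B, 37, 34, Alpha, Mo), (32, 8, D, 14, 25, Alpha, Mo), (32, 8, D, 15, 22, Alpha, Mo), (32, 8, D, 21, 9, Alpha, Mo), (32, 8, D, 22, 38, Alpha, Mo), (32, 8, D, 26, 37, Alpha, Mo), (32, 8, D, 30, 15, Alpha, Mo), (32, 8, D, 37, 34, Alpha, Mo)}
Keep only column(s) sid, room (28 duplicate(s) eliminated): {(32, 14), (32, 15), (32, 21), (32, 22), (32, 26), (32, 30), (32, 37)}

{(32, 14), (32, 15), (32, 21), (32, 22), (32, 26), (32, 30), (32, 37)}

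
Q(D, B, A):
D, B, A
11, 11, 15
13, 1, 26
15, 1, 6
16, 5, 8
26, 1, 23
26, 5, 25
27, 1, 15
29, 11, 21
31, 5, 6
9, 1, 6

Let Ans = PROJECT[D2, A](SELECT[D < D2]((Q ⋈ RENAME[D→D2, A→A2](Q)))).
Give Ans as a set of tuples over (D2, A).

{(13, 6), (15, 26), (15, 6), (26, 26), (26, 6), (26, 8), (27, 23), (27, 26), (27, 6), (29, 15), (31, 25), (31, 8)}

ρ[D→D2, A→A2]: schema becomes (D2, B, A2); tuples unchanged.
Natural join on B: {(11, 11, 15, 11, 15), (11, 11, 15, 29, 21), (13, 1, 26, 13, 26), (13, 1, 26, 15, 6), (13, 1, 26, 26, 23), (13, 1, 26, 27, 15), (13, 1, 26, 9, 6), (15, 1, 6, 13, 26), (15, 1, 6, 15, 6), (15, 1, 6, 26, 23), (15, 1, 6, 27, 15), (15, 1, 6, 9, 6), (16, 5, 8, 16, 8), (16, 5, 8, 26, 25), (16, 5, 8, 31, 6), (26, 1, 23, 13, 26), (26, 1, 23, 15, 6), (26, 1, 23, 26, 23), (26, 1, 23, 27, 15), (26, 1, 23, 9, 6), (26, 5, 25, 16, 8), (26, 5, 25, 26, 25), (26, 5, 25, 31, 6), (27, 1, 15, 13, 26), (27, 1, 15, 15, 6), (27, 1, 15, 26, 23), (27, 1, 15, 27, 15), (27, 1, 15, 9, 6), (29, 11, 21, 11, 15), (29, 11, 21, 29, 21), (31, 5, 6, 16, 8), (31, 5, 6, 26, 25), (31, 5, 6, 31, 6), (9, 1, 6, 13, 26), (9, 1, 6, 15, 6), (9, 1, 6, 26, 23), (9, 1, 6, 27, 15), (9, 1, 6, 9, 6)}
σ[D < D2]: keep tuples satisfying D < D2 → {(11, 11, 15, 29, 21), (13, 1, 26, 15, 6), (13, 1, 26, 26, 23), (13, 1, 26, 27, 15), (15, 1, 6, 26, 23), (15, 1, 6, 27, 15), (16, 5, 8, 26, 25), (16, 5, 8, 31, 6), (26, 1, 23, 27, 15), (26, 5, 25, 31, 6), (9, 1, 6, 13, 26), (9, 1, 6, 15, 6), (9, 1, 6, 26, 23), (9, 1, 6, 27, 15)}
π[D2, A]: project onto (D2, A) (2 duplicate(s) eliminated) → {(13, 6), (15, 26), (15, 6), (26, 26), (26, 6), (26, 8), (27, 23), (27, 26), (27, 6), (29, 15), (31, 25), (31, 8)}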